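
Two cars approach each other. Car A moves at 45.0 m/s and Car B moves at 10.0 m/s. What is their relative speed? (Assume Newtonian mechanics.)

v_rel = v_A + v_B = 45.0 + 10.0 = 55.0 m/s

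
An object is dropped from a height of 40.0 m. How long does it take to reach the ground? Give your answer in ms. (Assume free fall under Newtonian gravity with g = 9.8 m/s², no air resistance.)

t = √(2h/g) = √(2 × 40.0 / 9.8) = 2.85714 s
t = 2.85714 s / 0.001 = 2857 ms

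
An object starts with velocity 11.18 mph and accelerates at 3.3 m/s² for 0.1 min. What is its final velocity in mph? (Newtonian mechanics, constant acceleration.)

v₀ = 11.18 mph × 0.44704 = 4.99791 m/s
t = 0.1 min × 60.0 = 6.0 s
v = v₀ + a × t = 4.99791 + 3.3 × 6.0 = 24.7979 m/s
v = 24.7979 m/s / 0.44704 = 55.47 mph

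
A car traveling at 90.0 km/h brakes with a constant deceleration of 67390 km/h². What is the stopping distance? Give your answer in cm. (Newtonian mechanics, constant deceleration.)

v₀ = 90.0 km/h × 0.2777777777777778 = 25.0 m/s
a = 67390 km/h² × 7.716049382716049e-05 = 5.19985 m/s²
d = v₀² / (2a) = 25.0² / (2 × 5.19985) = 625.0 / 10.3997 = 60.0979 m
d = 60.0979 m / 0.01 = 6010 cm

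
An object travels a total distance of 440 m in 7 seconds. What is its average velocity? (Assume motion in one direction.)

v_avg = Δd / Δt = 440 / 7 = 62.86 m/s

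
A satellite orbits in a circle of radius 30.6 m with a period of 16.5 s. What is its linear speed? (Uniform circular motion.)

v = 2πr/T = 2π×30.6/16.5 = 11.65 m/s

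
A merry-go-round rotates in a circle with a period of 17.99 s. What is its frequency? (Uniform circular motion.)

f = 1/T = 1/17.99 = 0.0556 Hz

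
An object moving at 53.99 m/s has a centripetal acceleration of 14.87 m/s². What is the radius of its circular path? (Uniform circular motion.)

r = v²/a_c = 53.99²/14.87 = 196.03 m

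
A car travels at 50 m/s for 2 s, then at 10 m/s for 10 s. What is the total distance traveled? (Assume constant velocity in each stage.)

d₁ = v₁t₁ = 50 × 2 = 100 m
d₂ = v₂t₂ = 10 × 10 = 100 m
d_total = 100 + 100 = 200 m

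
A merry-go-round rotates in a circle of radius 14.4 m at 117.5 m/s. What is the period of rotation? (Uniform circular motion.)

T = 2πr/v = 2π×14.4/117.5 = 0.77 s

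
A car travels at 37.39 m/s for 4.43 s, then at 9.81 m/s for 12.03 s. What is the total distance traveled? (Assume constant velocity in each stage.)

d₁ = v₁t₁ = 37.39 × 4.43 = 165.6377 m
d₂ = v₂t₂ = 9.81 × 12.03 = 118.0143 m
d_total = 165.6377 + 118.0143 = 283.65 m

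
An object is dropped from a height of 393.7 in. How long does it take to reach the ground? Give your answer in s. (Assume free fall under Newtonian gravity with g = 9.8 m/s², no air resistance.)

h = 393.7 in × 0.0254 = 9.99998 m
t = √(2h/g) = √(2 × 9.99998 / 9.8) = 1.429 s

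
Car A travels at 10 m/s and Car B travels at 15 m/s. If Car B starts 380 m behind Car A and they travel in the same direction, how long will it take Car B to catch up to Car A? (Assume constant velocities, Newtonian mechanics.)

Relative speed: v_rel = 15 - 10 = 5 m/s
Time to catch: t = d₀/v_rel = 380/5 = 76.0 s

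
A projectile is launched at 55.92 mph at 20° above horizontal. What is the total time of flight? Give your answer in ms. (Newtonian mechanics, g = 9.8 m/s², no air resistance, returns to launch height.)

v₀ = 55.92 mph × 0.44704 = 24.9985 m/s
T = 2 × v₀ × sin(θ) / g = 2 × 24.9985 × sin(20°) / 9.8 = 2 × 24.9985 × 0.34202 / 9.8 = 1.7449 s
T = 1.7449 s / 0.001 = 1745 ms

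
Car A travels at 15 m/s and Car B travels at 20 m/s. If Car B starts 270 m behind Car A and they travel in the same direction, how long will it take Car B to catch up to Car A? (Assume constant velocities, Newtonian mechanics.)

Relative speed: v_rel = 20 - 15 = 5 m/s
Time to catch: t = d₀/v_rel = 270/5 = 54.0 s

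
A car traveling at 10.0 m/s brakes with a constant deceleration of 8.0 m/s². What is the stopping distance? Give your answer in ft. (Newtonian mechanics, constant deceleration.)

d = v₀² / (2a) = 10.0² / (2 × 8.0) = 100.0 / 16.0 = 6.25 m
d = 6.25 m / 0.3048 = 20.51 ft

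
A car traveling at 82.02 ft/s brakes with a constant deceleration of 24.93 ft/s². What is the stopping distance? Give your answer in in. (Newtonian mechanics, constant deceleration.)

v₀ = 82.02 ft/s × 0.3048 = 24.9997 m/s
a = 24.93 ft/s² × 0.3048 = 7.59866 m/s²
d = v₀² / (2a) = 24.9997² / (2 × 7.59866) = 624.985 / 15.1973 = 41.1247 m
d = 41.1247 m / 0.0254 = 1619 in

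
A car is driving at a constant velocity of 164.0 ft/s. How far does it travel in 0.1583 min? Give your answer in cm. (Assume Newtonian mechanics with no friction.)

v = 164.0 ft/s × 0.3048 = 49.9872 m/s
t = 0.1583 min × 60.0 = 9.498 s
d = v × t = 49.9872 × 9.498 = 474.778 m
d = 474.778 m / 0.01 = 47480 cm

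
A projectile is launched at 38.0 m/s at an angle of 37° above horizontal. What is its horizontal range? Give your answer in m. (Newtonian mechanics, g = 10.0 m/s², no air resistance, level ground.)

R = v₀² × sin(2θ) / g = 38.0² × sin(2 × 37°) / 10.0 = 1444.0 × 0.961262 / 10.0 = 138.8 m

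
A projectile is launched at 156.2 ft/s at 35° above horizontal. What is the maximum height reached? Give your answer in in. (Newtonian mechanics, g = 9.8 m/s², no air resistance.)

v₀ = 156.2 ft/s × 0.3048 = 47.6098 m/s
H = v₀² × sin²(θ) / (2g) = 47.6098² × sin(35°)² / (2 × 9.8) = 2266.69 × 0.32899 / 19.6 = 38.0469 m
H = 38.0469 m / 0.0254 = 1498 in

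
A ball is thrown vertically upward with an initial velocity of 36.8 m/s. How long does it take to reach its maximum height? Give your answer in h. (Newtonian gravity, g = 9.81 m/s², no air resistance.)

t_up = v₀ / g = 36.8 / 9.81 = 3.75127 s
t_up = 3.75127 s / 3600.0 = 0.001042 h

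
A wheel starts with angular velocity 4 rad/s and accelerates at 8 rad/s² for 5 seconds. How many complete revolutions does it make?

θ = ω₀t + ½αt² = 4×5 + ½×8×5² = 120.0 rad
Total revolutions = θ/(2π) = 120.0/(2π) = 19.1
Complete revolutions = ⌊19.1⌋ = 19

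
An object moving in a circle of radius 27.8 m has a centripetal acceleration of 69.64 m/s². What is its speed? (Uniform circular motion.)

v = √(a_c × r) = √(69.64 × 27.8) = 44.0 m/s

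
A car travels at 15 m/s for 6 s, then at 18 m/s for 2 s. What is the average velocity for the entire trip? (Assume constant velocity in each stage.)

d₁ = v₁t₁ = 15 × 6 = 90 m
d₂ = v₂t₂ = 18 × 2 = 36 m
d_total = 126 m, t_total = 8 s
v_avg = d_total/t_total = 126/8 = 15.75 m/s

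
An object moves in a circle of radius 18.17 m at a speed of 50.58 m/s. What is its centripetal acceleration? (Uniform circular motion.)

a_c = v²/r = 50.58²/18.17 = 2558.3364/18.17 = 140.8 m/s²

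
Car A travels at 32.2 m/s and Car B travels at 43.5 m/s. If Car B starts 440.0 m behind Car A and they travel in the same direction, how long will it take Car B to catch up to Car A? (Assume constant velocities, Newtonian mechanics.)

Relative speed: v_rel = 43.5 - 32.2 = 11.3 m/s
Time to catch: t = d₀/v_rel = 440.0/11.3 = 38.94 s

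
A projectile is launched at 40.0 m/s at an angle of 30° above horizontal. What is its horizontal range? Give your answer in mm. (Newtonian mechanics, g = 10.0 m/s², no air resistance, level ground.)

R = v₀² × sin(2θ) / g = 40.0² × sin(2 × 30°) / 10.0 = 1600.0 × 0.866025 / 10.0 = 138.564 m
R = 138.564 m / 0.001 = 138600 mm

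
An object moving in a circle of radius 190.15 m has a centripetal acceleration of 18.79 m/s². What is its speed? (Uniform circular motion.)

v = √(a_c × r) = √(18.79 × 190.15) = 59.77 m/s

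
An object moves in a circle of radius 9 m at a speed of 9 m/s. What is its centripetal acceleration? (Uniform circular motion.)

a_c = v²/r = 9²/9 = 81/9 = 9.0 m/s²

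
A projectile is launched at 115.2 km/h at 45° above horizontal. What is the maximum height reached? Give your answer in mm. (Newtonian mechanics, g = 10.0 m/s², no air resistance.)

v₀ = 115.2 km/h × 0.2777777777777778 = 32.0 m/s
H = v₀² × sin²(θ) / (2g) = 32.0² × sin(45°)² / (2 × 10.0) = 1024.0 × 0.5 / 20.0 = 25.6 m
H = 25.6 m / 0.001 = 25600 mm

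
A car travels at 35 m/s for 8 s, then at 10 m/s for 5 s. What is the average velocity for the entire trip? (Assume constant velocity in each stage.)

d₁ = v₁t₁ = 35 × 8 = 280 m
d₂ = v₂t₂ = 10 × 5 = 50 m
d_total = 330 m, t_total = 13 s
v_avg = d_total/t_total = 330/13 = 25.38 m/s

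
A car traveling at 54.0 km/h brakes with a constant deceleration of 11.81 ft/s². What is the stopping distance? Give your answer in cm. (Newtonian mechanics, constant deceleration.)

v₀ = 54.0 km/h × 0.2777777777777778 = 15.0 m/s
a = 11.81 ft/s² × 0.3048 = 3.59969 m/s²
d = v₀² / (2a) = 15.0² / (2 × 3.59969) = 225.0 / 7.19938 = 31.2527 m
d = 31.2527 m / 0.01 = 3125 cm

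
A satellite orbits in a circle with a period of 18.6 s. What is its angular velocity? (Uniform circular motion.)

ω = 2π/T = 2π/18.6 = 0.3378 rad/s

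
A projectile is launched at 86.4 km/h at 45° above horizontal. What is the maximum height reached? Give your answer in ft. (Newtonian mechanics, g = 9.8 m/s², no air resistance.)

v₀ = 86.4 km/h × 0.2777777777777778 = 24.0 m/s
H = v₀² × sin²(θ) / (2g) = 24.0² × sin(45°)² / (2 × 9.8) = 576.0 × 0.5 / 19.6 = 14.6939 m
H = 14.6939 m / 0.3048 = 48.21 ft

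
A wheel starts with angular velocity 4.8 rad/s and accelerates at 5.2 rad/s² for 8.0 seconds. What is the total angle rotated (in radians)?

θ = ω₀t + ½αt² = 4.8×8.0 + ½×5.2×8.0² = 204.8 rad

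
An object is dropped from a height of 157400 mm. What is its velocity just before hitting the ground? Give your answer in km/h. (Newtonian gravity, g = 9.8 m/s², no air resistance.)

h = 157400 mm × 0.001 = 157.4 m
v = √(2gh) = √(2 × 9.8 × 157.4) = 55.5431 m/s
v = 55.5431 m/s / 0.2777777777777778 = 200.0 km/h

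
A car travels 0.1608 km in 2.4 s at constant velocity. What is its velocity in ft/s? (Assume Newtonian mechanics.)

d = 0.1608 km × 1000.0 = 160.8 m
v = d / t = 160.8 / 2.4 = 67.0 m/s
v = 67.0 m/s / 0.3048 = 219.8 ft/s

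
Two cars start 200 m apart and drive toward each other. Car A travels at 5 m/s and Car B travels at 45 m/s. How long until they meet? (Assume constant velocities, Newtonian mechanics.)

Combined speed: v_combined = 5 + 45 = 50 m/s
Time to meet: t = d/v_combined = 200/50 = 4.0 s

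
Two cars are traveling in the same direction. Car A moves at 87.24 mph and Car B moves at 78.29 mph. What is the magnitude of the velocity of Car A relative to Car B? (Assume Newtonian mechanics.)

v_rel = |v_A - v_B| = |87.24 - 78.29| = 8.95 mph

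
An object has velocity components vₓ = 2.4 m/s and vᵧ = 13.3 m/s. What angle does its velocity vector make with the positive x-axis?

θ = arctan(vᵧ/vₓ) = arctan(13.3/2.4) = 79.77°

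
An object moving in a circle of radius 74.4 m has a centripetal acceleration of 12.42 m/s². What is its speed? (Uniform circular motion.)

v = √(a_c × r) = √(12.42 × 74.4) = 30.4 m/s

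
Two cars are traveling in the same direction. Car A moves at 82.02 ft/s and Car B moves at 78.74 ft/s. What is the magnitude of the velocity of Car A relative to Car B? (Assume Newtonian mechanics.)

v_rel = |v_A - v_B| = |82.02 - 78.74| = 3.28 ft/s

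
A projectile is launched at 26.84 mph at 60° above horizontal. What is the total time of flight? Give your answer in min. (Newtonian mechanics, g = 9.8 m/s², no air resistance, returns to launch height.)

v₀ = 26.84 mph × 0.44704 = 11.9986 m/s
T = 2 × v₀ × sin(θ) / g = 2 × 11.9986 × sin(60°) / 9.8 = 2 × 11.9986 × 0.866025 / 9.8 = 2.12063 s
T = 2.12063 s / 60.0 = 0.03534 min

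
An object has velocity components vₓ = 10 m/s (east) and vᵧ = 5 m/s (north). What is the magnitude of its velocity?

|v| = √(vₓ² + vᵧ²) = √(10² + 5²) = √(125) = 11.18 m/s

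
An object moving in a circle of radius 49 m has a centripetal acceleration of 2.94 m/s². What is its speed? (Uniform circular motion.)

v = √(a_c × r) = √(2.94 × 49) = 12.0 m/s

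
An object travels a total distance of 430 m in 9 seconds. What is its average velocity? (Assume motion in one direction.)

v_avg = Δd / Δt = 430 / 9 = 47.78 m/s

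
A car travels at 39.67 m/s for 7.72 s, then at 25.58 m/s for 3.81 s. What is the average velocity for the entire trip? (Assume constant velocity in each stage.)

d₁ = v₁t₁ = 39.67 × 7.72 = 306.2524 m
d₂ = v₂t₂ = 25.58 × 3.81 = 97.4598 m
d_total = 403.7122 m, t_total = 11.53 s
v_avg = d_total/t_total = 403.7122/11.53 = 35.01 m/s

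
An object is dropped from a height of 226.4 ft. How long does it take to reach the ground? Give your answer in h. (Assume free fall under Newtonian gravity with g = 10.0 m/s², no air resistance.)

h = 226.4 ft × 0.3048 = 69.0067 m
t = √(2h/g) = √(2 × 69.0067 / 10.0) = 3.71502 s
t = 3.71502 s / 3600.0 = 0.001032 h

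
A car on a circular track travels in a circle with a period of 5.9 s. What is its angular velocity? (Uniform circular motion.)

ω = 2π/T = 2π/5.9 = 1.0649 rad/s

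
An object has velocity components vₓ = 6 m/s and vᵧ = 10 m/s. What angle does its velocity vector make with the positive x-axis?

θ = arctan(vᵧ/vₓ) = arctan(10/6) = 59.04°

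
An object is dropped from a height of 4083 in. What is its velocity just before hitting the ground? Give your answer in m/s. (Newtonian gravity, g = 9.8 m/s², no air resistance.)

h = 4083 in × 0.0254 = 103.708 m
v = √(2gh) = √(2 × 9.8 × 103.708) = 45.09 m/s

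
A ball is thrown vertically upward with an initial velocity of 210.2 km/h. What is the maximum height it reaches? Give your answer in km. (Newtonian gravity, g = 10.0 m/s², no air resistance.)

v₀ = 210.2 km/h × 0.2777777777777778 = 58.3889 m/s
h_max = v₀² / (2g) = 58.3889² / (2 × 10.0) = 3409.26 / 20.0 = 170.463 m
h_max = 170.463 m / 1000.0 = 0.1705 km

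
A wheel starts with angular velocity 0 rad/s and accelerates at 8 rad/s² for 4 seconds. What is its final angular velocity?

ω = ω₀ + αt = 0 + 8 × 4 = 32 rad/s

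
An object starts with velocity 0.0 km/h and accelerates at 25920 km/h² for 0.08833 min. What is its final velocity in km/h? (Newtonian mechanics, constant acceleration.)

v₀ = 0.0 km/h × 0.2777777777777778 = 0.0 m/s
a = 25920 km/h² × 7.716049382716049e-05 = 2.0 m/s²
t = 0.08833 min × 60.0 = 5.2998 s
v = v₀ + a × t = 0.0 + 2.0 × 5.2998 = 10.5996 m/s
v = 10.5996 m/s / 0.2777777777777778 = 38.16 km/h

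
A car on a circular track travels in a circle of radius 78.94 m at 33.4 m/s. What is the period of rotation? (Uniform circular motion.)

T = 2πr/v = 2π×78.94/33.4 = 14.85 s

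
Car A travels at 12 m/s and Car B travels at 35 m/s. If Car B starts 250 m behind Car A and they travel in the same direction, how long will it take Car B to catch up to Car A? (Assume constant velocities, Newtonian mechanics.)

Relative speed: v_rel = 35 - 12 = 23 m/s
Time to catch: t = d₀/v_rel = 250/23 = 10.87 s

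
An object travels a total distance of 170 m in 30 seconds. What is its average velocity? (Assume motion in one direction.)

v_avg = Δd / Δt = 170 / 30 = 5.67 m/s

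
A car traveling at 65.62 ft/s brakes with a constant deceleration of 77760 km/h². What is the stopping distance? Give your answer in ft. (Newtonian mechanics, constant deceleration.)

v₀ = 65.62 ft/s × 0.3048 = 20.001 m/s
a = 77760 km/h² × 7.716049382716049e-05 = 6.0 m/s²
d = v₀² / (2a) = 20.001² / (2 × 6.0) = 400.04 / 12.0 = 33.3367 m
d = 33.3367 m / 0.3048 = 109.4 ft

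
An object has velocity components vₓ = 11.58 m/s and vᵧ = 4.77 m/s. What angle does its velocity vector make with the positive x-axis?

θ = arctan(vᵧ/vₓ) = arctan(4.77/11.58) = 22.39°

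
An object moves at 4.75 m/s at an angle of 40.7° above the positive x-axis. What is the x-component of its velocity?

vₓ = v cos(θ) = 4.75 × cos(40.7°) = 3.6 m/s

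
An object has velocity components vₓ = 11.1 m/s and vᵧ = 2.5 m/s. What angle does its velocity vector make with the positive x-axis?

θ = arctan(vᵧ/vₓ) = arctan(2.5/11.1) = 12.69°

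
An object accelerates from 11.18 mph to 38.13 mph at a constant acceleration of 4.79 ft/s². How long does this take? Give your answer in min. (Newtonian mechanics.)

v₀ = 11.18 mph × 0.44704 = 4.99791 m/s
v = 38.13 mph × 0.44704 = 17.0456 m/s
a = 4.79 ft/s² × 0.3048 = 1.45999 m/s²
t = (v - v₀) / a = (17.0456 - 4.99791) / 1.45999 = 8.2519 s
t = 8.2519 s / 60.0 = 0.1375 min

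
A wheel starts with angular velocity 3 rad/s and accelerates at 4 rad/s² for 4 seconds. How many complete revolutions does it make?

θ = ω₀t + ½αt² = 3×4 + ½×4×4² = 44.0 rad
Total revolutions = θ/(2π) = 44.0/(2π) = 7.0
Complete revolutions = ⌊7.0⌋ = 7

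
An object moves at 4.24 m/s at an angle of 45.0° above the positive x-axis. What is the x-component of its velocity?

vₓ = v cos(θ) = 4.24 × cos(45.0°) = 3.0 m/s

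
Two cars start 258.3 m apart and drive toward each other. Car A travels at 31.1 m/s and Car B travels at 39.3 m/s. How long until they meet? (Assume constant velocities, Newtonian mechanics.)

Combined speed: v_combined = 31.1 + 39.3 = 70.4 m/s
Time to meet: t = d/v_combined = 258.3/70.4 = 3.67 s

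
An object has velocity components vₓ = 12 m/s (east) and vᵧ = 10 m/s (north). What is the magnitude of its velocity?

|v| = √(vₓ² + vᵧ²) = √(12² + 10²) = √(244) = 15.62 m/s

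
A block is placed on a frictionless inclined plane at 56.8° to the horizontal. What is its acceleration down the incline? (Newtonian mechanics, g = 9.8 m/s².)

a = g sin(θ) = 9.8 × sin(56.8°) = 9.8 × 0.8368 = 8.2 m/s²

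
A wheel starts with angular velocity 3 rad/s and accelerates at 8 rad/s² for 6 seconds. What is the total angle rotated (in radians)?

θ = ω₀t + ½αt² = 3×6 + ½×8×6² = 162.0 rad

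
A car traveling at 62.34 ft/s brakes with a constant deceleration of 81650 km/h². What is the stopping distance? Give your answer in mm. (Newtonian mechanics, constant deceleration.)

v₀ = 62.34 ft/s × 0.3048 = 19.0012 m/s
a = 81650 km/h² × 7.716049382716049e-05 = 6.30015 m/s²
d = v₀² / (2a) = 19.0012² / (2 × 6.30015) = 361.046 / 12.6003 = 28.6538 m
d = 28.6538 m / 0.001 = 28650 mm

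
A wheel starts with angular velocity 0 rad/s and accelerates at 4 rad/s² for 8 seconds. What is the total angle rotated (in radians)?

θ = ω₀t + ½αt² = 0×8 + ½×4×8² = 128.0 rad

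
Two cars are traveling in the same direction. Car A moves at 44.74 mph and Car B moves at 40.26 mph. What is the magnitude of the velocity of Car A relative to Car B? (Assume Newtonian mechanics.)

v_rel = |v_A - v_B| = |44.74 - 40.26| = 4.48 mph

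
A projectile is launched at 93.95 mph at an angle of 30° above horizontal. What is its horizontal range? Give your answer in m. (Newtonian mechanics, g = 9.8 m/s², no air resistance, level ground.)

v₀ = 93.95 mph × 0.44704 = 41.9994 m/s
R = v₀² × sin(2θ) / g = 41.9994² × sin(2 × 30°) / 9.8 = 1763.95 × 0.866025 / 9.8 = 155.9 m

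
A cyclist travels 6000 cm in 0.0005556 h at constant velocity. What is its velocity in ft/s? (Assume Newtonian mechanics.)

d = 6000 cm × 0.01 = 60.0 m
t = 0.0005556 h × 3600.0 = 2.00016 s
v = d / t = 60.0 / 2.00016 = 29.9976 m/s
v = 29.9976 m/s / 0.3048 = 98.42 ft/s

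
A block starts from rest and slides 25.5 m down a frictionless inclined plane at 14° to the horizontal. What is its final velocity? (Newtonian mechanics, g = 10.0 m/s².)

a = g sin(θ) = 10.0 × sin(14°) = 2.4192 m/s²
v = √(2ad) = √(2 × 2.4192 × 25.5) = 11.11 m/s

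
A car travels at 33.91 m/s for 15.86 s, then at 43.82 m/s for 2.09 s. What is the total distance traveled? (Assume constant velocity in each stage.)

d₁ = v₁t₁ = 33.91 × 15.86 = 537.8126 m
d₂ = v₂t₂ = 43.82 × 2.09 = 91.5838 m
d_total = 537.8126 + 91.5838 = 629.4 m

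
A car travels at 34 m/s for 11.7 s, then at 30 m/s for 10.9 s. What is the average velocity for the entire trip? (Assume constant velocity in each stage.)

d₁ = v₁t₁ = 34 × 11.7 = 397.8 m
d₂ = v₂t₂ = 30 × 10.9 = 327.0 m
d_total = 724.8 m, t_total = 22.6 s
v_avg = d_total/t_total = 724.8/22.6 = 32.07 m/s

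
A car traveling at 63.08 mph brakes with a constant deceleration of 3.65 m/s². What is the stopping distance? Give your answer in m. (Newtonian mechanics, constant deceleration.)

v₀ = 63.08 mph × 0.44704 = 28.1993 m/s
d = v₀² / (2a) = 28.1993² / (2 × 3.65) = 795.201 / 7.3 = 108.9 m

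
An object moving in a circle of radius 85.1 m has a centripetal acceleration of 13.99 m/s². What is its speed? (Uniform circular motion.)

v = √(a_c × r) = √(13.99 × 85.1) = 34.5 m/s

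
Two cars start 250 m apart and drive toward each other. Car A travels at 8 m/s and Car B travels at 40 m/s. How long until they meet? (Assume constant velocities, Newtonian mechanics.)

Combined speed: v_combined = 8 + 40 = 48 m/s
Time to meet: t = d/v_combined = 250/48 = 5.21 s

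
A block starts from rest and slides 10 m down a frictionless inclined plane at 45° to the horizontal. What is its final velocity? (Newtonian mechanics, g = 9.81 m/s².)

a = g sin(θ) = 9.81 × sin(45°) = 6.9367 m/s²
v = √(2ad) = √(2 × 6.9367 × 10) = 11.78 m/s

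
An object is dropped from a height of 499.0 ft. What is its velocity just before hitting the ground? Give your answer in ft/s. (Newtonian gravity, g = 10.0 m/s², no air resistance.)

h = 499.0 ft × 0.3048 = 152.095 m
v = √(2gh) = √(2 × 10.0 × 152.095) = 55.1534 m/s
v = 55.1534 m/s / 0.3048 = 180.9 ft/s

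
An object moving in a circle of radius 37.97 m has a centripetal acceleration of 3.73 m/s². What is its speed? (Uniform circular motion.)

v = √(a_c × r) = √(3.73 × 37.97) = 11.9 m/s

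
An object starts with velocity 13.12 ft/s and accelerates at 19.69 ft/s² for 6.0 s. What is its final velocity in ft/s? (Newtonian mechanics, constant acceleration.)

v₀ = 13.12 ft/s × 0.3048 = 3.99898 m/s
a = 19.69 ft/s² × 0.3048 = 6.00151 m/s²
v = v₀ + a × t = 3.99898 + 6.00151 × 6.0 = 40.008 m/s
v = 40.008 m/s / 0.3048 = 131.3 ft/s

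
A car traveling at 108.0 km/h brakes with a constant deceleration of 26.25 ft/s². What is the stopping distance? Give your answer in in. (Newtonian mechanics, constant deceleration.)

v₀ = 108.0 km/h × 0.2777777777777778 = 30.0 m/s
a = 26.25 ft/s² × 0.3048 = 8.001 m/s²
d = v₀² / (2a) = 30.0² / (2 × 8.001) = 900.0 / 16.002 = 56.243 m
d = 56.243 m / 0.0254 = 2214 in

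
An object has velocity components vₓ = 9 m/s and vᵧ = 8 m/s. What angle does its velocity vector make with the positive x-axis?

θ = arctan(vᵧ/vₓ) = arctan(8/9) = 41.63°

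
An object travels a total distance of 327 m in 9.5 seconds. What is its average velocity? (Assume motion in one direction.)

v_avg = Δd / Δt = 327 / 9.5 = 34.42 m/s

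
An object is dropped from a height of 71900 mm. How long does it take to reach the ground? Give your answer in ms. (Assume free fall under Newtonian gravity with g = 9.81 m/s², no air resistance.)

h = 71900 mm × 0.001 = 71.9 m
t = √(2h/g) = √(2 × 71.9 / 9.81) = 3.82864 s
t = 3.82864 s / 0.001 = 3829 ms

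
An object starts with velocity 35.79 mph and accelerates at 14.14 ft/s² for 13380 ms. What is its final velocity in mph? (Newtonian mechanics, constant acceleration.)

v₀ = 35.79 mph × 0.44704 = 15.9996 m/s
a = 14.14 ft/s² × 0.3048 = 4.30987 m/s²
t = 13380 ms × 0.001 = 13.38 s
v = v₀ + a × t = 15.9996 + 4.30987 × 13.38 = 73.6657 m/s
v = 73.6657 m/s / 0.44704 = 164.8 mph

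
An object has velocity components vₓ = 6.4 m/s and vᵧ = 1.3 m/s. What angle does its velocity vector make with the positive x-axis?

θ = arctan(vᵧ/vₓ) = arctan(1.3/6.4) = 11.48°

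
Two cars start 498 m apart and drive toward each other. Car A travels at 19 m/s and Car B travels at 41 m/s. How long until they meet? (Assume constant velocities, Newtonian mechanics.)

Combined speed: v_combined = 19 + 41 = 60 m/s
Time to meet: t = d/v_combined = 498/60 = 8.3 s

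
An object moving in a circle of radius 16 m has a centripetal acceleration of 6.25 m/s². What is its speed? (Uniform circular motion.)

v = √(a_c × r) = √(6.25 × 16) = 10.0 m/s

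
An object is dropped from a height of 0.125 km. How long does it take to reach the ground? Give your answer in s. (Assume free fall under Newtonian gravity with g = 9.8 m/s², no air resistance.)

h = 0.125 km × 1000.0 = 125.0 m
t = √(2h/g) = √(2 × 125.0 / 9.8) = 5.051 s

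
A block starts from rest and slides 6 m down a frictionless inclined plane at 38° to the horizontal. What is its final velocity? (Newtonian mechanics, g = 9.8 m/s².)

a = g sin(θ) = 9.8 × sin(38°) = 6.0335 m/s²
v = √(2ad) = √(2 × 6.0335 × 6) = 8.51 m/s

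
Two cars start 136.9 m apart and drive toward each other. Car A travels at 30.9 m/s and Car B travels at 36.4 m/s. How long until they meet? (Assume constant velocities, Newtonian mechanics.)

Combined speed: v_combined = 30.9 + 36.4 = 67.3 m/s
Time to meet: t = d/v_combined = 136.9/67.3 = 2.03 s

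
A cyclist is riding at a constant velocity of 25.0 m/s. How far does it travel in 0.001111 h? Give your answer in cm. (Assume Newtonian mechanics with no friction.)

t = 0.001111 h × 3600.0 = 3.9996 s
d = v × t = 25.0 × 3.9996 = 99.99 m
d = 99.99 m / 0.01 = 9999 cm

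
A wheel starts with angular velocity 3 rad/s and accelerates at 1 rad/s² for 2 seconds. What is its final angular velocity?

ω = ω₀ + αt = 3 + 1 × 2 = 5 rad/s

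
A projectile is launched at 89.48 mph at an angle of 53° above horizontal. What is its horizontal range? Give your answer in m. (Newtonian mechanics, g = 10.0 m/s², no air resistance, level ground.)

v₀ = 89.48 mph × 0.44704 = 40.0011 m/s
R = v₀² × sin(2θ) / g = 40.0011² × sin(2 × 53°) / 10.0 = 1600.09 × 0.961262 / 10.0 = 153.8 m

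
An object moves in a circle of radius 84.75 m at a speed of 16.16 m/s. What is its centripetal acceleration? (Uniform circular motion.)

a_c = v²/r = 16.16²/84.75 = 261.1456/84.75 = 3.08 m/s²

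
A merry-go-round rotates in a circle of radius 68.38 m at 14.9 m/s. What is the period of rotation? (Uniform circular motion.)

T = 2πr/v = 2π×68.38/14.9 = 28.84 s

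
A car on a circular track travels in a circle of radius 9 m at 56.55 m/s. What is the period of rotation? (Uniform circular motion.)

T = 2πr/v = 2π×9/56.55 = 1.0 s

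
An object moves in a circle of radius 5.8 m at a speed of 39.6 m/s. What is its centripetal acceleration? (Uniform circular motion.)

a_c = v²/r = 39.6²/5.8 = 1568.16/5.8 = 270.37 m/s²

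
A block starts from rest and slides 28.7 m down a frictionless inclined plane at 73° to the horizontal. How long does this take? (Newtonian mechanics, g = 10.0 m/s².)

a = g sin(θ) = 10.0 × sin(73°) = 9.563 m/s²
t = √(2d/a) = √(2 × 28.7 / 9.563) = 2.45 s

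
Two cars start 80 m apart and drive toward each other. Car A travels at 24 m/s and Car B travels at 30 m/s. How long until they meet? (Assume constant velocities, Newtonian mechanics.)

Combined speed: v_combined = 24 + 30 = 54 m/s
Time to meet: t = d/v_combined = 80/54 = 1.48 s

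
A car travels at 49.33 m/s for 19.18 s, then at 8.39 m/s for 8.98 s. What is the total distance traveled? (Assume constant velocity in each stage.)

d₁ = v₁t₁ = 49.33 × 19.18 = 946.1494 m
d₂ = v₂t₂ = 8.39 × 8.98 = 75.3422 m
d_total = 946.1494 + 75.3422 = 1021.49 m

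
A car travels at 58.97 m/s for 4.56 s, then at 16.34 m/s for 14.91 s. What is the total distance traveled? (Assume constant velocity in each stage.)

d₁ = v₁t₁ = 58.97 × 4.56 = 268.9032 m
d₂ = v₂t₂ = 16.34 × 14.91 = 243.6294 m
d_total = 268.9032 + 243.6294 = 512.53 m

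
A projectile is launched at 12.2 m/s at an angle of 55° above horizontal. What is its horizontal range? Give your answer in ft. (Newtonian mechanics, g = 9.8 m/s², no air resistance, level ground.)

R = v₀² × sin(2θ) / g = 12.2² × sin(2 × 55°) / 9.8 = 148.84 × 0.939693 / 9.8 = 14.2718 m
R = 14.2718 m / 0.3048 = 46.82 ft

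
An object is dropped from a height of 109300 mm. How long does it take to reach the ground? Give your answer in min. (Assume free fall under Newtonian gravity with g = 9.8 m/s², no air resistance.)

h = 109300 mm × 0.001 = 109.3 m
t = √(2h/g) = √(2 × 109.3 / 9.8) = 4.72294 s
t = 4.72294 s / 60.0 = 0.07872 min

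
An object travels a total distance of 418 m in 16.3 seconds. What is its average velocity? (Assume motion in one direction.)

v_avg = Δd / Δt = 418 / 16.3 = 25.64 m/s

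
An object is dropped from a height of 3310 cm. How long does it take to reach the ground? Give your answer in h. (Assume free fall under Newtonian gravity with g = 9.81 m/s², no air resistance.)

h = 3310 cm × 0.01 = 33.1 m
t = √(2h/g) = √(2 × 33.1 / 9.81) = 2.59773 s
t = 2.59773 s / 3600.0 = 0.0007216 h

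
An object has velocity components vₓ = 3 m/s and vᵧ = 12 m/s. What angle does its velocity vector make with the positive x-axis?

θ = arctan(vᵧ/vₓ) = arctan(12/3) = 75.96°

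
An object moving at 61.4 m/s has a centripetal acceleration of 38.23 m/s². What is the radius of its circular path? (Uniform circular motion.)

r = v²/a_c = 61.4²/38.23 = 98.61 m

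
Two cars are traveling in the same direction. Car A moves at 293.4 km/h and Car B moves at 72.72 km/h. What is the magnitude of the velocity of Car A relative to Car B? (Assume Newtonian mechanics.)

v_rel = |v_A - v_B| = |293.4 - 72.72| = 220.68 km/h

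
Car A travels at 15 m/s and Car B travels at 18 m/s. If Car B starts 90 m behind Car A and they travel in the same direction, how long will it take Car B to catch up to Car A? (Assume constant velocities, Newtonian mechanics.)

Relative speed: v_rel = 18 - 15 = 3 m/s
Time to catch: t = d₀/v_rel = 90/3 = 30.0 s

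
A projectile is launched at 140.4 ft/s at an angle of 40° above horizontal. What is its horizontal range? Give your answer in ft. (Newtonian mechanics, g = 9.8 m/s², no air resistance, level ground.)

v₀ = 140.4 ft/s × 0.3048 = 42.7939 m/s
R = v₀² × sin(2θ) / g = 42.7939² × sin(2 × 40°) / 9.8 = 1831.32 × 0.984808 / 9.8 = 184.03 m
R = 184.03 m / 0.3048 = 603.8 ft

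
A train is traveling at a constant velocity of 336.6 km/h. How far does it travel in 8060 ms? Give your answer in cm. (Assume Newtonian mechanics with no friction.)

v = 336.6 km/h × 0.2777777777777778 = 93.5 m/s
t = 8060 ms × 0.001 = 8.06 s
d = v × t = 93.5 × 8.06 = 753.61 m
d = 753.61 m / 0.01 = 75360 cm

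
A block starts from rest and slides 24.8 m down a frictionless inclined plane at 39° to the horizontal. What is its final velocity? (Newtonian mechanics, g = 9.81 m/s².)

a = g sin(θ) = 9.81 × sin(39°) = 6.1736 m/s²
v = √(2ad) = √(2 × 6.1736 × 24.8) = 17.5 m/s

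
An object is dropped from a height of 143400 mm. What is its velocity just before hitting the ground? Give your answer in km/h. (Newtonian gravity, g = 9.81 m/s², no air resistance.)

h = 143400 mm × 0.001 = 143.4 m
v = √(2gh) = √(2 × 9.81 × 143.4) = 53.0425 m/s
v = 53.0425 m/s / 0.2777777777777778 = 191.0 km/h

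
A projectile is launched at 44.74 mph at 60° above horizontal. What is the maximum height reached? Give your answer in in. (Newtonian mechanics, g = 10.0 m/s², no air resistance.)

v₀ = 44.74 mph × 0.44704 = 20.0006 m/s
H = v₀² × sin²(θ) / (2g) = 20.0006² × sin(60°)² / (2 × 10.0) = 400.024 × 0.75 / 20.0 = 15.0009 m
H = 15.0009 m / 0.0254 = 590.6 in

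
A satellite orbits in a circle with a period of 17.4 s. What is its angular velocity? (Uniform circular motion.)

ω = 2π/T = 2π/17.4 = 0.3611 rad/s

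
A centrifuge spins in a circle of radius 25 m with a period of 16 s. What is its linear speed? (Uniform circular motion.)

v = 2πr/T = 2π×25/16 = 9.82 m/s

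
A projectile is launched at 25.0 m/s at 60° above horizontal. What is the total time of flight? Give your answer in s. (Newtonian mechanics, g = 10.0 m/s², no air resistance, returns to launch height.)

T = 2 × v₀ × sin(θ) / g = 2 × 25.0 × sin(60°) / 10.0 = 2 × 25.0 × 0.866025 / 10.0 = 4.33 s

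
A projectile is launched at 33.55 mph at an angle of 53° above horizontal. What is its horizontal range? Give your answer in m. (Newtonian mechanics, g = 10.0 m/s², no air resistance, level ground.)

v₀ = 33.55 mph × 0.44704 = 14.9982 m/s
R = v₀² × sin(2θ) / g = 14.9982² × sin(2 × 53°) / 10.0 = 224.946 × 0.961262 / 10.0 = 21.62 m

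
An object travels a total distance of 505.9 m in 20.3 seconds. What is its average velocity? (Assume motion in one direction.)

v_avg = Δd / Δt = 505.9 / 20.3 = 24.92 m/s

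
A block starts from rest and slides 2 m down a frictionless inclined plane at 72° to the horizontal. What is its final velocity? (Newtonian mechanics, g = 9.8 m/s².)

a = g sin(θ) = 9.8 × sin(72°) = 9.3204 m/s²
v = √(2ad) = √(2 × 9.3204 × 2) = 6.11 m/s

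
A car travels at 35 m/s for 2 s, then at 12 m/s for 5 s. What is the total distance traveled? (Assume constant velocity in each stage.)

d₁ = v₁t₁ = 35 × 2 = 70 m
d₂ = v₂t₂ = 12 × 5 = 60 m
d_total = 70 + 60 = 130 m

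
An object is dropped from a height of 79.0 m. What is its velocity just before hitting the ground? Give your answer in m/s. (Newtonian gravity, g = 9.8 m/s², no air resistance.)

v = √(2gh) = √(2 × 9.8 × 79.0) = 39.35 m/s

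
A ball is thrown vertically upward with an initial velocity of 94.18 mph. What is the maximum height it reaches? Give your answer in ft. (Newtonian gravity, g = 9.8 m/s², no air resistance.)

v₀ = 94.18 mph × 0.44704 = 42.1022 m/s
h_max = v₀² / (2g) = 42.1022² / (2 × 9.8) = 1772.6 / 19.6 = 90.4388 m
h_max = 90.4388 m / 0.3048 = 296.7 ft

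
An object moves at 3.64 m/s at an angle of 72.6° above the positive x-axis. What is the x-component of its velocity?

vₓ = v cos(θ) = 3.64 × cos(72.6°) = 1.09 m/s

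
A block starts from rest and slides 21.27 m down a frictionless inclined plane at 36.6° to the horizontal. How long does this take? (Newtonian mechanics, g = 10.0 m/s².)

a = g sin(θ) = 10.0 × sin(36.6°) = 5.9622 m/s²
t = √(2d/a) = √(2 × 21.27 / 5.9622) = 2.67 s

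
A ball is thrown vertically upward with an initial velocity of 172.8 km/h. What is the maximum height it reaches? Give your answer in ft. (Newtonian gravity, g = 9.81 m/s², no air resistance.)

v₀ = 172.8 km/h × 0.2777777777777778 = 48.0 m/s
h_max = v₀² / (2g) = 48.0² / (2 × 9.81) = 2304.0 / 19.62 = 117.431 m
h_max = 117.431 m / 0.3048 = 385.3 ft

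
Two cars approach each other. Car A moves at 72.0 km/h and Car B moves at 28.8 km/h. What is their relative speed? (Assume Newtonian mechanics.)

v_rel = v_A + v_B = 72.0 + 28.8 = 100.8 km/h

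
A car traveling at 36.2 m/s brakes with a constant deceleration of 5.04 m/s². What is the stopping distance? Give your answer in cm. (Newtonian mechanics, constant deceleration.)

d = v₀² / (2a) = 36.2² / (2 × 5.04) = 1310.44 / 10.08 = 130.004 m
d = 130.004 m / 0.01 = 13000 cm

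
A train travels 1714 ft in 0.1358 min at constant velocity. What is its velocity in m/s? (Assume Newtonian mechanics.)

d = 1714 ft × 0.3048 = 522.427 m
t = 0.1358 min × 60.0 = 8.148 s
v = d / t = 522.427 / 8.148 = 64.12 m/s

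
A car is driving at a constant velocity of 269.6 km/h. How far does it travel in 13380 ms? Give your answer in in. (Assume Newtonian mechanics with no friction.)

v = 269.6 km/h × 0.2777777777777778 = 74.8889 m/s
t = 13380 ms × 0.001 = 13.38 s
d = v × t = 74.8889 × 13.38 = 1002.01 m
d = 1002.01 m / 0.0254 = 39450 in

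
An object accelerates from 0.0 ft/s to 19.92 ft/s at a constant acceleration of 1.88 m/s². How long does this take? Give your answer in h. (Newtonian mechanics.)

v₀ = 0.0 ft/s × 0.3048 = 0.0 m/s
v = 19.92 ft/s × 0.3048 = 6.07162 m/s
t = (v - v₀) / a = (6.07162 - 0.0) / 1.88 = 3.22959 s
t = 3.22959 s / 3600.0 = 0.0008971 h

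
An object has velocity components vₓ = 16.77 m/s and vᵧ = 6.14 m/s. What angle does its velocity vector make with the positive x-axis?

θ = arctan(vᵧ/vₓ) = arctan(6.14/16.77) = 20.11°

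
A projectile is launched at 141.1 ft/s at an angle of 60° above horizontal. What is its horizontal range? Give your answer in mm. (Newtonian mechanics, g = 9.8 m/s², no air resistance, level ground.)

v₀ = 141.1 ft/s × 0.3048 = 43.0073 m/s
R = v₀² × sin(2θ) / g = 43.0073² × sin(2 × 60°) / 9.8 = 1849.63 × 0.866025 / 9.8 = 163.452 m
R = 163.452 m / 0.001 = 163500 mm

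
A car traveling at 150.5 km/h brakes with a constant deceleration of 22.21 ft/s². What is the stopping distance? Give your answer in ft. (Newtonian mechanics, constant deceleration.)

v₀ = 150.5 km/h × 0.2777777777777778 = 41.8056 m/s
a = 22.21 ft/s² × 0.3048 = 6.76961 m/s²
d = v₀² / (2a) = 41.8056² / (2 × 6.76961) = 1747.71 / 13.5392 = 129.085 m
d = 129.085 m / 0.3048 = 423.5 ft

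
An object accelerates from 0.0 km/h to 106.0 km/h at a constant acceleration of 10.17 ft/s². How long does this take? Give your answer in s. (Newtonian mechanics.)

v₀ = 0.0 km/h × 0.2777777777777778 = 0.0 m/s
v = 106.0 km/h × 0.2777777777777778 = 29.4444 m/s
a = 10.17 ft/s² × 0.3048 = 3.09982 m/s²
t = (v - v₀) / a = (29.4444 - 0.0) / 3.09982 = 9.499 s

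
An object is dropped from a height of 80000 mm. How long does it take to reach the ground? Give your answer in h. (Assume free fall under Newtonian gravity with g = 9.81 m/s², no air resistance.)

h = 80000 mm × 0.001 = 80.0 m
t = √(2h/g) = √(2 × 80.0 / 9.81) = 4.03855 s
t = 4.03855 s / 3600.0 = 0.001122 h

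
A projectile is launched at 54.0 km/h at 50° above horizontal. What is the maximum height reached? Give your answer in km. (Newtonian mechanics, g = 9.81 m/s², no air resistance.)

v₀ = 54.0 km/h × 0.2777777777777778 = 15.0 m/s
H = v₀² × sin²(θ) / (2g) = 15.0² × sin(50°)² / (2 × 9.81) = 225.0 × 0.586824 / 19.62 = 6.72963 m
H = 6.72963 m / 1000.0 = 0.00673 km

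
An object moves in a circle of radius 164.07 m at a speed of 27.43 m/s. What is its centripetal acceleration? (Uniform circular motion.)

a_c = v²/r = 27.43²/164.07 = 752.4049/164.07 = 4.59 m/s²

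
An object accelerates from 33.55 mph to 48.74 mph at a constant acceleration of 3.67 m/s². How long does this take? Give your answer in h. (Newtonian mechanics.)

v₀ = 33.55 mph × 0.44704 = 14.9982 m/s
v = 48.74 mph × 0.44704 = 21.7887 m/s
t = (v - v₀) / a = (21.7887 - 14.9982) / 3.67 = 1.85027 s
t = 1.85027 s / 3600.0 = 0.000514 h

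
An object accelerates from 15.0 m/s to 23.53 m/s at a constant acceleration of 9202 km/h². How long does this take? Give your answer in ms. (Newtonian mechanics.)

a = 9202 km/h² × 7.716049382716049e-05 = 0.710031 m/s²
t = (v - v₀) / a = (23.53 - 15.0) / 0.710031 = 12.0136 s
t = 12.0136 s / 0.001 = 12010 ms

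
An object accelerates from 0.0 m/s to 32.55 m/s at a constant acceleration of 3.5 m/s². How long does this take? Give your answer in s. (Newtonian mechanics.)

t = (v - v₀) / a = (32.55 - 0.0) / 3.5 = 9.3 s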